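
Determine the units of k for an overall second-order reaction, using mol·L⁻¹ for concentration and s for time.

(mol·L⁻¹)⁻¹·s⁻¹

Step 1: For overall order n, rate = k × (concentration)^n.
Step 2: Rate has units mol·L⁻¹·s⁻¹; concentration term has units (mol·L⁻¹)^2.
Step 3: k = rate / (concentration)^n, so units of k = (mol·L⁻¹)^(1-2)·s⁻¹ = (mol·L⁻¹)⁻¹·s⁻¹.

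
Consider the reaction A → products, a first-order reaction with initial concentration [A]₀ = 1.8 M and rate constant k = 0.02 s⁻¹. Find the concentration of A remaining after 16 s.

1.307 M

Step 1: For a first-order reaction: [A] = [A]₀ × e^(-kt)
Step 2: [A] = 1.8 × e^(-0.02 × 16)
Step 3: [A] = 1.8 × e^(-0.32)
Step 4: [A] = 1.8 × 0.726149 = 1.307 M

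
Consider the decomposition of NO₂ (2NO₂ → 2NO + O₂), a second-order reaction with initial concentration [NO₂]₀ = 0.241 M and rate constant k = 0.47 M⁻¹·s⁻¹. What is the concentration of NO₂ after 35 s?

0.04855 M

Step 1: For a second-order reaction: 1/[NO₂] = 1/[NO₂]₀ + kt
Step 2: 1/[NO₂] = 1/0.241 + 0.47 × 35
Step 3: 1/[NO₂] = 4.149 + 16.45 = 20.6
Step 4: [NO₂] = 1/20.6 = 0.04855 M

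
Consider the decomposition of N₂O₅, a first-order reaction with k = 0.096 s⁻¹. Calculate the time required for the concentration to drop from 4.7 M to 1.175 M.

14.44 s

Step 1: For first-order: t = ln([N₂O₅]₀/[N₂O₅])/k
Step 2: t = ln(4.7/1.175)/0.096
Step 3: t = ln(4)/0.096
Step 4: t = 1.386/0.096 = 14.44 s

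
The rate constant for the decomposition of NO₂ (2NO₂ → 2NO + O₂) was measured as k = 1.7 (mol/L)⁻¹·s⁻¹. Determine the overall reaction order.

second order (2)

Step 1: The units of k for an nth-order reaction are (concentration)^(1-n)·(time)⁻¹.
Step 2: Here k has units (mol/L)⁻¹·s⁻¹, so the concentration exponent is -1.
Step 3: 1 - n = -1 ⇒ n = 2. The reaction is second order.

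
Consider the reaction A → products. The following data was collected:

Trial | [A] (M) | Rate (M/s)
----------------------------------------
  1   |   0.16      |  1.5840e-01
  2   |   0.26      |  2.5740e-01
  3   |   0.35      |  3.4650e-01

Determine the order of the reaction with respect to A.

first order (1)

Step 1: Compare trials to find order n where rate₂/rate₁ = ([A]₂/[A]₁)^n
Step 2: rate₂/rate₁ = 2.5740e-01/1.5840e-01 = 1.625
Step 3: [A]₂/[A]₁ = 0.26/0.16 = 1.625
Step 4: n = ln(1.625)/ln(1.625) = 1.00 ≈ 1
Step 5: The reaction is first order in A.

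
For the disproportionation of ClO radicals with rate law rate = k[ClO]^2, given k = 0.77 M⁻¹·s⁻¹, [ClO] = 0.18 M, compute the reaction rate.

0.02495 M/s

Step 1: Identify the rate law: rate = k[ClO]^2
Step 2: Substitute values: rate = 0.77 × (0.18)^2
Step 3: Calculate: rate = 0.77 × 0.0324 = 0.024948 M/s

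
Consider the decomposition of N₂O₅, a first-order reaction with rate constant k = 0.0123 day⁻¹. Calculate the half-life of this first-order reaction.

56.35 day

Step 1: For a first-order reaction, t₁/₂ = ln(2)/k
Step 2: t₁/₂ = ln(2)/0.0123
Step 3: t₁/₂ = 0.6931/0.0123 = 56.35 day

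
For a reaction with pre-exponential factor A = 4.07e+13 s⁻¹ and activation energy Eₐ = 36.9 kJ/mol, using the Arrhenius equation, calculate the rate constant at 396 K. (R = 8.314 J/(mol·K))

5.52e+08 s⁻¹

Step 1: Use the Arrhenius equation: k = A × exp(-Eₐ/RT)
Step 2: Convert Eₐ to J/mol: 36.9 kJ/mol = 36900 J/mol
Step 3: Calculate the exponent: -Eₐ/(RT) = -36900/(8.314 × 396) = -11.20782
Step 4: k = 4.07e+13 × exp(-11.20782)
Step 5: k = 4.07e+13 × 1.35677e-05 = 5.5221e+08 s⁻¹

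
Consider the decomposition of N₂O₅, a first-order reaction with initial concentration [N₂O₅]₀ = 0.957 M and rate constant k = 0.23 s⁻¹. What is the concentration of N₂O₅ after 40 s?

9.669e-05 M

Step 1: For a first-order reaction: [N₂O₅] = [N₂O₅]₀ × e^(-kt)
Step 2: [N₂O₅] = 0.957 × e^(-0.23 × 40)
Step 3: [N₂O₅] = 0.957 × e^(-9.2)
Step 4: [N₂O₅] = 0.957 × 0.000101039 = 9.669e-05 M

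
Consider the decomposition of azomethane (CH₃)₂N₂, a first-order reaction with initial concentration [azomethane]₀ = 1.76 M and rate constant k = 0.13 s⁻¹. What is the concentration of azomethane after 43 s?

0.006574 M

Step 1: For a first-order reaction: [azomethane] = [azomethane]₀ × e^(-kt)
Step 2: [azomethane] = 1.76 × e^(-0.13 × 43)
Step 3: [azomethane] = 1.76 × e^(-5.59)
Step 4: [azomethane] = 1.76 × 0.00373503 = 0.006574 M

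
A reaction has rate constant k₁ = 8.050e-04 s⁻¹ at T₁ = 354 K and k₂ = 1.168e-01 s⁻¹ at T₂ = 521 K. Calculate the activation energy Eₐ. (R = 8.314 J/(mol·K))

45.7 kJ/mol

Step 1: Use the two-temperature Arrhenius form: ln(k₂/k₁) = -Eₐ/R × (1/T₂ - 1/T₁)
Step 2: ln(k₂/k₁) = ln(1.168e-01/8.050e-04) = ln(145.093) = 4.97738
Step 3: 1/T₂ - 1/T₁ = 1/521 - 1/354 = -9.054730e-04 K⁻¹
Step 4: Eₐ = -R × ln(k₂/k₁) / (1/T₂ - 1/T₁) = -8.314 × 4.97738 / -9.054730e-04
Step 5: Eₐ = 4.5702e+04 J/mol = 45.7 kJ/mol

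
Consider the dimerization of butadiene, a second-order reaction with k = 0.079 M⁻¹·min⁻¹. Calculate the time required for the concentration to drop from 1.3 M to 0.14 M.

80.68 min

Step 1: For second-order: t = (1/[C₄H₆] - 1/[C₄H₆]₀)/k
Step 2: t = (1/0.14 - 1/1.3)/0.079
Step 3: t = (7.143 - 0.7692)/0.079
Step 4: t = 6.374/0.079 = 80.68 min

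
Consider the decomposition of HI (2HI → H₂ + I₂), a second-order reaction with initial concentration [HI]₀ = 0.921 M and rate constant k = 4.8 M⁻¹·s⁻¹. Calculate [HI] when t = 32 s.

0.006465 M

Step 1: For a second-order reaction: 1/[HI] = 1/[HI]₀ + kt
Step 2: 1/[HI] = 1/0.921 + 4.8 × 32
Step 3: 1/[HI] = 1.086 + 153.6 = 154.7
Step 4: [HI] = 1/154.7 = 0.006465 M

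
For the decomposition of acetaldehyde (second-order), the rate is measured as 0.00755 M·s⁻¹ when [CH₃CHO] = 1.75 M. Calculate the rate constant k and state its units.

0.002465 M⁻¹·s⁻¹

Step 1: rate = k[CH₃CHO]^2, so k = rate / [CH₃CHO]^2.
Step 2: k = 0.00755 / (1.75)^2 = 0.00755 / 3.062.
Step 3: k = 0.002465 M⁻¹·s⁻¹.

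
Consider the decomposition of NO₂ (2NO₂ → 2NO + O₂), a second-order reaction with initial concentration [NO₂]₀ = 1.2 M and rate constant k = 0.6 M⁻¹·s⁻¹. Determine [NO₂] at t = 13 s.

0.1158 M

Step 1: For a second-order reaction: 1/[NO₂] = 1/[NO₂]₀ + kt
Step 2: 1/[NO₂] = 1/1.2 + 0.6 × 13
Step 3: 1/[NO₂] = 0.8333 + 7.8 = 8.633
Step 4: [NO₂] = 1/8.633 = 0.1158 M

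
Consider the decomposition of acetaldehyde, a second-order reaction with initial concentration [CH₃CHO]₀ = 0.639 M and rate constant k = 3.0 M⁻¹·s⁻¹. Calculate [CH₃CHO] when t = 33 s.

0.009944 M

Step 1: For a second-order reaction: 1/[CH₃CHO] = 1/[CH₃CHO]₀ + kt
Step 2: 1/[CH₃CHO] = 1/0.639 + 3.0 × 33
Step 3: 1/[CH₃CHO] = 1.565 + 99 = 100.6
Step 4: [CH₃CHO] = 1/100.6 = 0.009944 M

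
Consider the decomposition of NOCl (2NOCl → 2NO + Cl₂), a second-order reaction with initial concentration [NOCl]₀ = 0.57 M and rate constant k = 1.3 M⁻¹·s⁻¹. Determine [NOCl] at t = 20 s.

0.03603 M

Step 1: For a second-order reaction: 1/[NOCl] = 1/[NOCl]₀ + kt
Step 2: 1/[NOCl] = 1/0.57 + 1.3 × 20
Step 3: 1/[NOCl] = 1.754 + 26 = 27.75
Step 4: [NOCl] = 1/27.75 = 0.03603 M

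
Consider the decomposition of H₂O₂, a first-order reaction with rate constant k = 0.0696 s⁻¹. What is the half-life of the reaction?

9.959 s

Step 1: For a first-order reaction, t₁/₂ = ln(2)/k
Step 2: t₁/₂ = ln(2)/0.0696
Step 3: t₁/₂ = 0.6931/0.0696 = 9.959 s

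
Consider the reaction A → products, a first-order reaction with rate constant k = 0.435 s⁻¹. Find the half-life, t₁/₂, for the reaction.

1.593 s

Step 1: For a first-order reaction, t₁/₂ = ln(2)/k
Step 2: t₁/₂ = ln(2)/0.435
Step 3: t₁/₂ = 0.6931/0.435 = 1.593 s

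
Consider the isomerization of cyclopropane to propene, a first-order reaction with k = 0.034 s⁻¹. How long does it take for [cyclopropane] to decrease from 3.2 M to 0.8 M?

40.77 s

Step 1: For first-order: t = ln([cyclopropane]₀/[cyclopropane])/k
Step 2: t = ln(3.2/0.8)/0.034
Step 3: t = ln(4)/0.034
Step 4: t = 1.386/0.034 = 40.77 s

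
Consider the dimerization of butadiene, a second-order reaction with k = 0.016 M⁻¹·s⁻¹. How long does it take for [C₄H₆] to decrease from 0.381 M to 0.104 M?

436.9 s

Step 1: For second-order: t = (1/[C₄H₆] - 1/[C₄H₆]₀)/k
Step 2: t = (1/0.104 - 1/0.381)/0.016
Step 3: t = (9.615 - 2.625)/0.016
Step 4: t = 6.991/0.016 = 436.9 s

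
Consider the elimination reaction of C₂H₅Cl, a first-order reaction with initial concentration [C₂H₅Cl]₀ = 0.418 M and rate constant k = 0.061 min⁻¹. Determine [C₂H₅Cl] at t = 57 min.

0.01292 M

Step 1: For a first-order reaction: [C₂H₅Cl] = [C₂H₅Cl]₀ × e^(-kt)
Step 2: [C₂H₅Cl] = 0.418 × e^(-0.061 × 57)
Step 3: [C₂H₅Cl] = 0.418 × e^(-3.477)
Step 4: [C₂H₅Cl] = 0.418 × 0.0309 = 0.01292 M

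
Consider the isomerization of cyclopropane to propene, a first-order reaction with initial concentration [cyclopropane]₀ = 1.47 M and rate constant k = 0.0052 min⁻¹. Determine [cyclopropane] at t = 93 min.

0.9063 M

Step 1: For a first-order reaction: [cyclopropane] = [cyclopropane]₀ × e^(-kt)
Step 2: [cyclopropane] = 1.47 × e^(-0.0052 × 93)
Step 3: [cyclopropane] = 1.47 × e^(-0.4836)
Step 4: [cyclopropane] = 1.47 × 0.61656 = 0.9063 M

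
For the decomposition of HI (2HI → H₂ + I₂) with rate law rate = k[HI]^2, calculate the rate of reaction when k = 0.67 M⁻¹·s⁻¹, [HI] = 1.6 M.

1.715 M/s

Step 1: Identify the rate law: rate = k[HI]^2
Step 2: Substitute values: rate = 0.67 × (1.6)^2
Step 3: Calculate: rate = 0.67 × 2.56 = 1.7152 M/s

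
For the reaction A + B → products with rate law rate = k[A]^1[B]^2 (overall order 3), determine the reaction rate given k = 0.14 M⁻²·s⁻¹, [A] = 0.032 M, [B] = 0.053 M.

1.258e-05 M/s

Step 1: The rate law is rate = k[A]^1[B]^2, overall order = 1+2 = 3
Step 2: Substitute values: rate = 0.14 × (0.032)^1 × (0.053)^2
Step 3: rate = 0.14 × 0.032 × 0.002809 = 1.25843e-05 M/s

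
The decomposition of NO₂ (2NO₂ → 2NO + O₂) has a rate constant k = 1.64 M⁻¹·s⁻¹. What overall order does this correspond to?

second order (2)

Step 1: The units of k for an nth-order reaction are (concentration)^(1-n)·(time)⁻¹.
Step 2: Here k has units M⁻¹·s⁻¹, so the concentration exponent is -1.
Step 3: 1 - n = -1 ⇒ n = 2. The reaction is second order.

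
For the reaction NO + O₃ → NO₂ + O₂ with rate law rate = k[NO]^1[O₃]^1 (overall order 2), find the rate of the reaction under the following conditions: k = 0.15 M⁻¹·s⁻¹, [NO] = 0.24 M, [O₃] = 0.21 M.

0.00756 M/s

Step 1: The rate law is rate = k[NO]^1[O₃]^1, overall order = 1+1 = 2
Step 2: Substitute values: rate = 0.15 × (0.24)^1 × (0.21)^1
Step 3: rate = 0.15 × 0.24 × 0.21 = 0.00756 M/s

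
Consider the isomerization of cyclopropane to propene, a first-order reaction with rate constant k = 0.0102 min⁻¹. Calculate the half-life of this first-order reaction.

67.96 min

Step 1: For a first-order reaction, t₁/₂ = ln(2)/k
Step 2: t₁/₂ = ln(2)/0.0102
Step 3: t₁/₂ = 0.6931/0.0102 = 67.96 min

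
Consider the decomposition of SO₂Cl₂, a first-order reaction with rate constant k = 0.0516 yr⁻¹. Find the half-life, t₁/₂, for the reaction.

13.43 yr

Step 1: For a first-order reaction, t₁/₂ = ln(2)/k
Step 2: t₁/₂ = ln(2)/0.0516
Step 3: t₁/₂ = 0.6931/0.0516 = 13.43 yr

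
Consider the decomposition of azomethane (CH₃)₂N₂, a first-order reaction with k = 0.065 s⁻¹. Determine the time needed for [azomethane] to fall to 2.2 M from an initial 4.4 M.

10.66 s

Step 1: For first-order: t = ln([azomethane]₀/[azomethane])/k
Step 2: t = ln(4.4/2.2)/0.065
Step 3: t = ln(2)/0.065
Step 4: t = 0.6931/0.065 = 10.66 s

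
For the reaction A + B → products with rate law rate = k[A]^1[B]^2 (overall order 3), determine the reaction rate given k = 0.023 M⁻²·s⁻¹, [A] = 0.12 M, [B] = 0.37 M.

0.0003778 M/s

Step 1: The rate law is rate = k[A]^1[B]^2, overall order = 1+2 = 3
Step 2: Substitute values: rate = 0.023 × (0.12)^1 × (0.37)^2
Step 3: rate = 0.023 × 0.12 × 0.1369 = 0.000377844 M/s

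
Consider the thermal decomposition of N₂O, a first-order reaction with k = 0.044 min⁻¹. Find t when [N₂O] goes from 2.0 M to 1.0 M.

15.75 min

Step 1: For first-order: t = ln([N₂O]₀/[N₂O])/k
Step 2: t = ln(2.0/1.0)/0.044
Step 3: t = ln(2)/0.044
Step 4: t = 0.6931/0.044 = 15.75 min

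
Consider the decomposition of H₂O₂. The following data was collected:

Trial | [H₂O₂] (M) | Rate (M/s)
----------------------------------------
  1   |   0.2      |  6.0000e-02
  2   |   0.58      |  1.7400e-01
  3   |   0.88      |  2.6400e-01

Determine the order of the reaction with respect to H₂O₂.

first order (1)

Step 1: Compare trials to find order n where rate₂/rate₁ = ([H₂O₂]₂/[H₂O₂]₁)^n
Step 2: rate₂/rate₁ = 1.7400e-01/6.0000e-02 = 2.9
Step 3: [H₂O₂]₂/[H₂O₂]₁ = 0.58/0.2 = 2.9
Step 4: n = ln(2.9)/ln(2.9) = 1.00 ≈ 1
Step 5: The reaction is first order in H₂O₂.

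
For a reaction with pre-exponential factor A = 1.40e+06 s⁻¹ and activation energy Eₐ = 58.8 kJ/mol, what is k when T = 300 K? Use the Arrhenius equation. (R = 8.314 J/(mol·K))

8.09e-05 s⁻¹

Step 1: Use the Arrhenius equation: k = A × exp(-Eₐ/RT)
Step 2: Convert Eₐ to J/mol: 58.8 kJ/mol = 58800 J/mol
Step 3: Calculate the exponent: -Eₐ/(RT) = -58800/(8.314 × 300) = -23.57469
Step 4: k = 1.40e+06 × exp(-23.57469)
Step 5: k = 1.40e+06 × 5.77620e-11 = 8.0867e-05 s⁻¹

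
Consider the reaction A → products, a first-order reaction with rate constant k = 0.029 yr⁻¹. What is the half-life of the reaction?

23.9 yr

Step 1: For a first-order reaction, t₁/₂ = ln(2)/k
Step 2: t₁/₂ = ln(2)/0.029
Step 3: t₁/₂ = 0.6931/0.029 = 23.9 yr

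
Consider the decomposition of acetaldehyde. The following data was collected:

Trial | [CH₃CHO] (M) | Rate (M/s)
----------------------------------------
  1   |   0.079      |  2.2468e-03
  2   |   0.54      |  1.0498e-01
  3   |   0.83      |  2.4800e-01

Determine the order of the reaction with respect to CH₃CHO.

second order (2)

Step 1: Compare trials to find order n where rate₂/rate₁ = ([CH₃CHO]₂/[CH₃CHO]₁)^n
Step 2: rate₂/rate₁ = 1.0498e-01/2.2468e-03 = 46.72
Step 3: [CH₃CHO]₂/[CH₃CHO]₁ = 0.54/0.079 = 6.835
Step 4: n = ln(46.72)/ln(6.835) = 2.00 ≈ 2
Step 5: The reaction is second order in CH₃CHO.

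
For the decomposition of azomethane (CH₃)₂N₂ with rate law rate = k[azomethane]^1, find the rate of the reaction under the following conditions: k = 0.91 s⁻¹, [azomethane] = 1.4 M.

1.274 M/s

Step 1: Identify the rate law: rate = k[azomethane]^1
Step 2: Substitute values: rate = 0.91 × (1.4)^1
Step 3: Calculate: rate = 0.91 × 1.4 = 1.274 M/s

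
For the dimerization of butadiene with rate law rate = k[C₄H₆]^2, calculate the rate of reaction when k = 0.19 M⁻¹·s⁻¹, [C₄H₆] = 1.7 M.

0.5491 M/s

Step 1: Identify the rate law: rate = k[C₄H₆]^2
Step 2: Substitute values: rate = 0.19 × (1.7)^2
Step 3: Calculate: rate = 0.19 × 2.89 = 0.5491 M/s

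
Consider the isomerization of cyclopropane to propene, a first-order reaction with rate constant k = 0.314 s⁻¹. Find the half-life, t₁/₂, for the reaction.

2.207 s

Step 1: For a first-order reaction, t₁/₂ = ln(2)/k
Step 2: t₁/₂ = ln(2)/0.314
Step 3: t₁/₂ = 0.6931/0.314 = 2.207 s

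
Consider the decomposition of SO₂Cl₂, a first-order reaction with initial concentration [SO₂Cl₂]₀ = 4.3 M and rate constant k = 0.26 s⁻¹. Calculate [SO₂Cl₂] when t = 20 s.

0.02372 M

Step 1: For a first-order reaction: [SO₂Cl₂] = [SO₂Cl₂]₀ × e^(-kt)
Step 2: [SO₂Cl₂] = 4.3 × e^(-0.26 × 20)
Step 3: [SO₂Cl₂] = 4.3 × e^(-5.2)
Step 4: [SO₂Cl₂] = 4.3 × 0.00551656 = 0.02372 M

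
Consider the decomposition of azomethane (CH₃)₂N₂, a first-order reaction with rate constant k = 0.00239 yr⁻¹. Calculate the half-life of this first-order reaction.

290 yr

Step 1: For a first-order reaction, t₁/₂ = ln(2)/k
Step 2: t₁/₂ = ln(2)/0.00239
Step 3: t₁/₂ = 0.6931/0.00239 = 290 yr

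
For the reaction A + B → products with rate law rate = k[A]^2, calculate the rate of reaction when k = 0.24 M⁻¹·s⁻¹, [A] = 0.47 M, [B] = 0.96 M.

0.05302 M/s

Step 1: The rate law is rate = k[A]^2
Step 2: Note that the rate does not depend on [B] (zero order in B).
Step 3: rate = 0.24 × (0.47)^2 = 0.053016 M/s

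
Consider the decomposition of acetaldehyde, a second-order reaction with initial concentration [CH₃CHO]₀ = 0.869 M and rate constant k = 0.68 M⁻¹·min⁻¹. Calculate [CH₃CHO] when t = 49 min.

0.02901 M

Step 1: For a second-order reaction: 1/[CH₃CHO] = 1/[CH₃CHO]₀ + kt
Step 2: 1/[CH₃CHO] = 1/0.869 + 0.68 × 49
Step 3: 1/[CH₃CHO] = 1.151 + 33.32 = 34.47
Step 4: [CH₃CHO] = 1/34.47 = 0.02901 M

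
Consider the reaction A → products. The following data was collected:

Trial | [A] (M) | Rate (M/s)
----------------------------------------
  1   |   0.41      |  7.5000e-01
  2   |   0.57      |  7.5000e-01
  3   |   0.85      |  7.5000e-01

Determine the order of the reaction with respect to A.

zeroth order (0)

Step 1: Compare trials - when concentration changes, rate stays constant.
Step 2: rate₂/rate₁ = 7.5000e-01/7.5000e-01 = 1
Step 3: [A]₂/[A]₁ = 0.57/0.41 = 1.39
Step 4: Since rate ratio ≈ (conc ratio)^0, the reaction is zeroth order.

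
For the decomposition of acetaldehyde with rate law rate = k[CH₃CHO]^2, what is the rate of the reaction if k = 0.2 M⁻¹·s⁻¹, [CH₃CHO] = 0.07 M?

0.00098 M/s

Step 1: Identify the rate law: rate = k[CH₃CHO]^2
Step 2: Substitute values: rate = 0.2 × (0.07)^2
Step 3: Calculate: rate = 0.2 × 0.0049 = 0.00098 M/s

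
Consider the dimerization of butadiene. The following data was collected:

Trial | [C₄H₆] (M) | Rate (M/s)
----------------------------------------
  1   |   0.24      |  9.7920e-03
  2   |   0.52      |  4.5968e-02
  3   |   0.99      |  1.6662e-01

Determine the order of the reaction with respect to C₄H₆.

second order (2)

Step 1: Compare trials to find order n where rate₂/rate₁ = ([C₄H₆]₂/[C₄H₆]₁)^n
Step 2: rate₂/rate₁ = 4.5968e-02/9.7920e-03 = 4.694
Step 3: [C₄H₆]₂/[C₄H₆]₁ = 0.52/0.24 = 2.167
Step 4: n = ln(4.694)/ln(2.167) = 2.00 ≈ 2
Step 5: The reaction is second order in C₄H₆.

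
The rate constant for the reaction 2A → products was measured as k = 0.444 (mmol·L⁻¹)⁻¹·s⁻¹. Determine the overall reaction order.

second order (2)

Step 1: The units of k for an nth-order reaction are (concentration)^(1-n)·(time)⁻¹.
Step 2: Here k has units (mmol·L⁻¹)⁻¹·s⁻¹, so the concentration exponent is -1.
Step 3: 1 - n = -1 ⇒ n = 2. The reaction is second order.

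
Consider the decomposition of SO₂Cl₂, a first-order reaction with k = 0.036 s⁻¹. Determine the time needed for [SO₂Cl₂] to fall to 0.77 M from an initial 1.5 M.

18.52 s

Step 1: For first-order: t = ln([SO₂Cl₂]₀/[SO₂Cl₂])/k
Step 2: t = ln(1.5/0.77)/0.036
Step 3: t = ln(1.948)/0.036
Step 4: t = 0.6668/0.036 = 18.52 s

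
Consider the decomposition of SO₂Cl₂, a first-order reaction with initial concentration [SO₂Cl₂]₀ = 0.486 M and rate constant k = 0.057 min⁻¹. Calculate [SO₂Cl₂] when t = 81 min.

0.004803 M

Step 1: For a first-order reaction: [SO₂Cl₂] = [SO₂Cl₂]₀ × e^(-kt)
Step 2: [SO₂Cl₂] = 0.486 × e^(-0.057 × 81)
Step 3: [SO₂Cl₂] = 0.486 × e^(-4.617)
Step 4: [SO₂Cl₂] = 0.486 × 0.0098824 = 0.004803 M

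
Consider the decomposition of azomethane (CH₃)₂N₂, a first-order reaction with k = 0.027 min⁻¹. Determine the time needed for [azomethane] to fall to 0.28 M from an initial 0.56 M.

25.67 min

Step 1: For first-order: t = ln([azomethane]₀/[azomethane])/k
Step 2: t = ln(0.56/0.28)/0.027
Step 3: t = ln(2)/0.027
Step 4: t = 0.6931/0.027 = 25.67 min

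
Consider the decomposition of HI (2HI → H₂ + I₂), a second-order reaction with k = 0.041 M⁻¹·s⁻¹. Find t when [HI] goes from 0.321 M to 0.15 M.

86.62 s

Step 1: For second-order: t = (1/[HI] - 1/[HI]₀)/k
Step 2: t = (1/0.15 - 1/0.321)/0.041
Step 3: t = (6.667 - 3.115)/0.041
Step 4: t = 3.551/0.041 = 86.62 s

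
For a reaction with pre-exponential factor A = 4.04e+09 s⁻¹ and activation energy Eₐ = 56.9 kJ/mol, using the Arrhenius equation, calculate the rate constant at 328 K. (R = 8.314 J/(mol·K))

3.50e+00 s⁻¹

Step 1: Use the Arrhenius equation: k = A × exp(-Eₐ/RT)
Step 2: Convert Eₐ to J/mol: 56.9 kJ/mol = 56900 J/mol
Step 3: Calculate the exponent: -Eₐ/(RT) = -56900/(8.314 × 328) = -20.86548
Step 4: k = 4.04e+09 × exp(-20.86548)
Step 5: k = 4.04e+09 × 8.67435e-10 = 3.5044e+00 s⁻¹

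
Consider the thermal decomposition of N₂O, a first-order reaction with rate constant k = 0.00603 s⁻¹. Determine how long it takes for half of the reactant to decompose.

114.9 s

Step 1: For a first-order reaction, t₁/₂ = ln(2)/k
Step 2: t₁/₂ = ln(2)/0.00603
Step 3: t₁/₂ = 0.6931/0.00603 = 114.9 s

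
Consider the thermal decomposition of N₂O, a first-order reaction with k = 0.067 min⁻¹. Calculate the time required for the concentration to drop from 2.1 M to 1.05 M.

10.35 min

Step 1: For first-order: t = ln([N₂O]₀/[N₂O])/k
Step 2: t = ln(2.1/1.05)/0.067
Step 3: t = ln(2)/0.067
Step 4: t = 0.6931/0.067 = 10.35 min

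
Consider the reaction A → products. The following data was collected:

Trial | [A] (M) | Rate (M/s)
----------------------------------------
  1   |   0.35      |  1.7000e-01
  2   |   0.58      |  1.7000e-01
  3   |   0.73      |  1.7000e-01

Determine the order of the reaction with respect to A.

zeroth order (0)

Step 1: Compare trials - when concentration changes, rate stays constant.
Step 2: rate₂/rate₁ = 1.7000e-01/1.7000e-01 = 1
Step 3: [A]₂/[A]₁ = 0.58/0.35 = 1.657
Step 4: Since rate ratio ≈ (conc ratio)^0, the reaction is zeroth order.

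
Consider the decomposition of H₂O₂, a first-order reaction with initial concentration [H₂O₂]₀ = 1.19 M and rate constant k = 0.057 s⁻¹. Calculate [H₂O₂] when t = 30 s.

0.2152 M

Step 1: For a first-order reaction: [H₂O₂] = [H₂O₂]₀ × e^(-kt)
Step 2: [H₂O₂] = 1.19 × e^(-0.057 × 30)
Step 3: [H₂O₂] = 1.19 × e^(-1.71)
Step 4: [H₂O₂] = 1.19 × 0.180866 = 0.2152 M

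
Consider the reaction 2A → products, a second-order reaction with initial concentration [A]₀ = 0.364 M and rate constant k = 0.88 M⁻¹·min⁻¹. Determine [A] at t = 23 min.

0.0435 M

Step 1: For a second-order reaction: 1/[A] = 1/[A]₀ + kt
Step 2: 1/[A] = 1/0.364 + 0.88 × 23
Step 3: 1/[A] = 2.747 + 20.24 = 22.99
Step 4: [A] = 1/22.99 = 0.0435 M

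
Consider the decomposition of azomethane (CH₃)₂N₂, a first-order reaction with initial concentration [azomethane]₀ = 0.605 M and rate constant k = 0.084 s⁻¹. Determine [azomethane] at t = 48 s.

0.01073 M

Step 1: For a first-order reaction: [azomethane] = [azomethane]₀ × e^(-kt)
Step 2: [azomethane] = 0.605 × e^(-0.084 × 48)
Step 3: [azomethane] = 0.605 × e^(-4.032)
Step 4: [azomethane] = 0.605 × 0.0177388 = 0.01073 M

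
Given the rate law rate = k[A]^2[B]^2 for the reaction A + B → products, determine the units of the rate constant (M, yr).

M⁻³·yr⁻¹

Step 1: Overall order = 2 + 2 = 4.
Step 2: rate has units M·yr⁻¹; [A]^2[B]^2 has units M^4.
Step 3: k = rate/([A]^2[B]^2), so units of k = M^(1-4)·yr⁻¹ = M⁻³·yr⁻¹.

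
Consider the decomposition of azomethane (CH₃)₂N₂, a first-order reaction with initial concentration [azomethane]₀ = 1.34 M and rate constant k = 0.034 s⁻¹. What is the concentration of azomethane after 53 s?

0.2211 M

Step 1: For a first-order reaction: [azomethane] = [azomethane]₀ × e^(-kt)
Step 2: [azomethane] = 1.34 × e^(-0.034 × 53)
Step 3: [azomethane] = 1.34 × e^(-1.802)
Step 4: [azomethane] = 1.34 × 0.164969 = 0.2211 M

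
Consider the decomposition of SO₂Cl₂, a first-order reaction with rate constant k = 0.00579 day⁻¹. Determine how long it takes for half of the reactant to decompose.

119.7 day

Step 1: For a first-order reaction, t₁/₂ = ln(2)/k
Step 2: t₁/₂ = ln(2)/0.00579
Step 3: t₁/₂ = 0.6931/0.00579 = 119.7 day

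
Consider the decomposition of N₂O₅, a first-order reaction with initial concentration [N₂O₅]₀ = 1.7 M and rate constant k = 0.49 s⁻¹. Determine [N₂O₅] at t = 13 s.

0.002911 M

Step 1: For a first-order reaction: [N₂O₅] = [N₂O₅]₀ × e^(-kt)
Step 2: [N₂O₅] = 1.7 × e^(-0.49 × 13)
Step 3: [N₂O₅] = 1.7 × e^(-6.37)
Step 4: [N₂O₅] = 1.7 × 0.00171216 = 0.002911 M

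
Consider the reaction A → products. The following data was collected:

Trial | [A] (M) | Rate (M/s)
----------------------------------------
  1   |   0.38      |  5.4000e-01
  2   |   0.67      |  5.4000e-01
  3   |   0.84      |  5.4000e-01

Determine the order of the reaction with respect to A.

zeroth order (0)

Step 1: Compare trials - when concentration changes, rate stays constant.
Step 2: rate₂/rate₁ = 5.4000e-01/5.4000e-01 = 1
Step 3: [A]₂/[A]₁ = 0.67/0.38 = 1.763
Step 4: Since rate ratio ≈ (conc ratio)^0, the reaction is zeroth order.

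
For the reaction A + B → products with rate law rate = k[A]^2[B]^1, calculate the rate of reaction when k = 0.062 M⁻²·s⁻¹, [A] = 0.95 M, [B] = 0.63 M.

0.03525 M/s

Step 1: The rate law is rate = k[A]^2[B]^1
Step 2: Substitute: rate = 0.062 × (0.95)^2 × (0.63)^1
Step 3: rate = 0.062 × 0.9025 × 0.63 = 0.0352516 M/s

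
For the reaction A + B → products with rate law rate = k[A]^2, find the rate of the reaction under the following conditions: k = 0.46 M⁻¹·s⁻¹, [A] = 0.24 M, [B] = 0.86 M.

0.0265 M/s

Step 1: The rate law is rate = k[A]^2
Step 2: Note that the rate does not depend on [B] (zero order in B).
Step 3: rate = 0.46 × (0.24)^2 = 0.026496 M/s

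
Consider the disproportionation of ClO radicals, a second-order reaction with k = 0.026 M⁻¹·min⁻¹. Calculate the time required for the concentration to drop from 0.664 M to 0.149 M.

200.2 min

Step 1: For second-order: t = (1/[ClO] - 1/[ClO]₀)/k
Step 2: t = (1/0.149 - 1/0.664)/0.026
Step 3: t = (6.711 - 1.506)/0.026
Step 4: t = 5.205/0.026 = 200.2 min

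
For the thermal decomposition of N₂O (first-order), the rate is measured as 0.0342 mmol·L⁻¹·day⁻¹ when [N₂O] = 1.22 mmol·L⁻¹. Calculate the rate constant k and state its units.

0.02803 day⁻¹

Step 1: rate = k[N₂O]^1, so k = rate / [N₂O]^1.
Step 2: k = 0.0342 / (1.22)^1 = 0.0342 / 1.22.
Step 3: k = 0.02803 day⁻¹.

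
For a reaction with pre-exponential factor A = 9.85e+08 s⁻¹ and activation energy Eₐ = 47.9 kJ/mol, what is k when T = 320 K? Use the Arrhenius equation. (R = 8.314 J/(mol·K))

1.49e+01 s⁻¹

Step 1: Use the Arrhenius equation: k = A × exp(-Eₐ/RT)
Step 2: Convert Eₐ to J/mol: 47.9 kJ/mol = 47900 J/mol
Step 3: Calculate the exponent: -Eₐ/(RT) = -47900/(8.314 × 320) = -18.00427
Step 4: k = 9.85e+08 × exp(-18.00427)
Step 5: k = 9.85e+08 × 1.51651e-08 = 1.4938e+01 s⁻¹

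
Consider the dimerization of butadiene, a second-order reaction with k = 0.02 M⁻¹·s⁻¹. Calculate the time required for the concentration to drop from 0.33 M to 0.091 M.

397.9 s

Step 1: For second-order: t = (1/[C₄H₆] - 1/[C₄H₆]₀)/k
Step 2: t = (1/0.091 - 1/0.33)/0.02
Step 3: t = (10.99 - 3.03)/0.02
Step 4: t = 7.959/0.02 = 397.9 s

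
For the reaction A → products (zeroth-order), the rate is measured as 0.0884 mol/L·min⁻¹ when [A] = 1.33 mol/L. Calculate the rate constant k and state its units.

0.0884 mol/L·min⁻¹

Step 1: For a zeroth-order reaction, rate = k (independent of concentration).
Step 2: k = rate = 0.0884 mol/L·min⁻¹.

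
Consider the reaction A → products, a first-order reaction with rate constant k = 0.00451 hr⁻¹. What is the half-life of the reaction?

153.7 hr

Step 1: For a first-order reaction, t₁/₂ = ln(2)/k
Step 2: t₁/₂ = ln(2)/0.00451
Step 3: t₁/₂ = 0.6931/0.00451 = 153.7 hr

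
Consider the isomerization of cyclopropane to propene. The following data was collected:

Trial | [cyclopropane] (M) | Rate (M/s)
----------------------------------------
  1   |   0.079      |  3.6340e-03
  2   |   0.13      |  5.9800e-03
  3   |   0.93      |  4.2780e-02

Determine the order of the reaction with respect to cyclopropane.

first order (1)

Step 1: Compare trials to find order n where rate₂/rate₁ = ([cyclopropane]₂/[cyclopropane]₁)^n
Step 2: rate₂/rate₁ = 5.9800e-03/3.6340e-03 = 1.646
Step 3: [cyclopropane]₂/[cyclopropane]₁ = 0.13/0.079 = 1.646
Step 4: n = ln(1.646)/ln(1.646) = 1.00 ≈ 1
Step 5: The reaction is first order in cyclopropane.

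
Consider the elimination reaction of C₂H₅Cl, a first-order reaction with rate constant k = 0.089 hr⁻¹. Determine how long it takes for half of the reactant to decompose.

7.788 hr

Step 1: For a first-order reaction, t₁/₂ = ln(2)/k
Step 2: t₁/₂ = ln(2)/0.089
Step 3: t₁/₂ = 0.6931/0.089 = 7.788 hr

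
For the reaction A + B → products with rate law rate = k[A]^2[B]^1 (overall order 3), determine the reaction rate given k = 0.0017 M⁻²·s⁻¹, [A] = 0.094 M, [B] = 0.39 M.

5.858e-06 M/s

Step 1: The rate law is rate = k[A]^2[B]^1, overall order = 2+1 = 3
Step 2: Substitute values: rate = 0.0017 × (0.094)^2 × (0.39)^1
Step 3: rate = 0.0017 × 0.008836 × 0.39 = 5.85827e-06 M/s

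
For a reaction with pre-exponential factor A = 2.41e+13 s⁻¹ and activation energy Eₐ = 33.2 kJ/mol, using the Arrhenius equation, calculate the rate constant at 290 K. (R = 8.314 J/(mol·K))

2.52e+07 s⁻¹

Step 1: Use the Arrhenius equation: k = A × exp(-Eₐ/RT)
Step 2: Convert Eₐ to J/mol: 33.2 kJ/mol = 33200 J/mol
Step 3: Calculate the exponent: -Eₐ/(RT) = -33200/(8.314 × 290) = -13.76988
Step 4: k = 2.41e+13 × exp(-13.76988)
Step 5: k = 2.41e+13 × 1.04669e-06 = 2.5225e+07 s⁻¹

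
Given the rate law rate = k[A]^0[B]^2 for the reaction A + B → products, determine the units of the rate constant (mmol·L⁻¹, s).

(mmol·L⁻¹)⁻¹·s⁻¹

Step 1: Overall order = 0 + 2 = 2.
Step 2: rate has units mmol·L⁻¹·s⁻¹; [A]^0[B]^2 has units (mmol·L⁻¹)^2.
Step 3: k = rate/([A]^0[B]^2), so units of k = (mmol·L⁻¹)^(1-2)·s⁻¹ = (mmol·L⁻¹)⁻¹·s⁻¹.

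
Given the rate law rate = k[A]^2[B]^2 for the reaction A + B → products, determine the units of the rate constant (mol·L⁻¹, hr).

(mol·L⁻¹)⁻³·hr⁻¹

Step 1: Overall order = 2 + 2 = 4.
Step 2: rate has units mol·L⁻¹·hr⁻¹; [A]^2[B]^2 has units (mol·L⁻¹)^4.
Step 3: k = rate/([A]^2[B]^2), so units of k = (mol·L⁻¹)^(1-4)·hr⁻¹ = (mol·L⁻¹)⁻³·hr⁻¹.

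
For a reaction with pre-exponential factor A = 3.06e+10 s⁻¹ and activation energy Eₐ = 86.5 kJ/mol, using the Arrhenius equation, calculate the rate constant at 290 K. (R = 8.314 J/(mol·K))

8.03e-06 s⁻¹

Step 1: Use the Arrhenius equation: k = A × exp(-Eₐ/RT)
Step 2: Convert Eₐ to J/mol: 86.5 kJ/mol = 86500 J/mol
Step 3: Calculate the exponent: -Eₐ/(RT) = -86500/(8.314 × 290) = -35.87634
Step 4: k = 3.06e+10 × exp(-35.87634)
Step 5: k = 3.06e+10 × 2.62484e-16 = 8.0320e-06 s⁻¹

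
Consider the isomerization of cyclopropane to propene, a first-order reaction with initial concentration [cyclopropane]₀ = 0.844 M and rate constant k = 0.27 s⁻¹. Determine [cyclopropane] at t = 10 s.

0.05672 M

Step 1: For a first-order reaction: [cyclopropane] = [cyclopropane]₀ × e^(-kt)
Step 2: [cyclopropane] = 0.844 × e^(-0.27 × 10)
Step 3: [cyclopropane] = 0.844 × e^(-2.7)
Step 4: [cyclopropane] = 0.844 × 0.0672055 = 0.05672 M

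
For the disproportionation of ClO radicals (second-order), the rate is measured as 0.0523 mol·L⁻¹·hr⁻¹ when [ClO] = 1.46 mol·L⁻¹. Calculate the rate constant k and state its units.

0.02454 (mol·L⁻¹)⁻¹·hr⁻¹

Step 1: rate = k[ClO]^2, so k = rate / [ClO]^2.
Step 2: k = 0.0523 / (1.46)^2 = 0.0523 / 2.132.
Step 3: k = 0.02454 (mol·L⁻¹)⁻¹·hr⁻¹.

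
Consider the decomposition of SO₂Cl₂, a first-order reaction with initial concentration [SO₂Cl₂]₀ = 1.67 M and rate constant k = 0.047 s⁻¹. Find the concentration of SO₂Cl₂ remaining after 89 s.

0.02547 M

Step 1: For a first-order reaction: [SO₂Cl₂] = [SO₂Cl₂]₀ × e^(-kt)
Step 2: [SO₂Cl₂] = 1.67 × e^(-0.047 × 89)
Step 3: [SO₂Cl₂] = 1.67 × e^(-4.183)
Step 4: [SO₂Cl₂] = 1.67 × 0.0152527 = 0.02547 M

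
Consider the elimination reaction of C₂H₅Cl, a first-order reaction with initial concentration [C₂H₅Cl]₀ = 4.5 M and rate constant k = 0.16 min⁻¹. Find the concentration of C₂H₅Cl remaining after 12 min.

0.6597 M

Step 1: For a first-order reaction: [C₂H₅Cl] = [C₂H₅Cl]₀ × e^(-kt)
Step 2: [C₂H₅Cl] = 4.5 × e^(-0.16 × 12)
Step 3: [C₂H₅Cl] = 4.5 × e^(-1.92)
Step 4: [C₂H₅Cl] = 4.5 × 0.146607 = 0.6597 M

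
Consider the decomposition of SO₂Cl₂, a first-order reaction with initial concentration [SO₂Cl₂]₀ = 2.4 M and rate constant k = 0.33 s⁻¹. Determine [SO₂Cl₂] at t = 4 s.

0.6411 M

Step 1: For a first-order reaction: [SO₂Cl₂] = [SO₂Cl₂]₀ × e^(-kt)
Step 2: [SO₂Cl₂] = 2.4 × e^(-0.33 × 4)
Step 3: [SO₂Cl₂] = 2.4 × e^(-1.32)
Step 4: [SO₂Cl₂] = 2.4 × 0.267135 = 0.6411 M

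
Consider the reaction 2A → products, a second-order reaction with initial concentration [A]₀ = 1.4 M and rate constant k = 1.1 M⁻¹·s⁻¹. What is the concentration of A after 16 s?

0.0546 M

Step 1: For a second-order reaction: 1/[A] = 1/[A]₀ + kt
Step 2: 1/[A] = 1/1.4 + 1.1 × 16
Step 3: 1/[A] = 0.7143 + 17.6 = 18.31
Step 4: [A] = 1/18.31 = 0.0546 M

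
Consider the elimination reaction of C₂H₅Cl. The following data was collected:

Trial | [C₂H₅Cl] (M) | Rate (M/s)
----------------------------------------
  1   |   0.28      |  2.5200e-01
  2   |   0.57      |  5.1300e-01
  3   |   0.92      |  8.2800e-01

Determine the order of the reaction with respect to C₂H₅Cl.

first order (1)

Step 1: Compare trials to find order n where rate₂/rate₁ = ([C₂H₅Cl]₂/[C₂H₅Cl]₁)^n
Step 2: rate₂/rate₁ = 5.1300e-01/2.5200e-01 = 2.036
Step 3: [C₂H₅Cl]₂/[C₂H₅Cl]₁ = 0.57/0.28 = 2.036
Step 4: n = ln(2.036)/ln(2.036) = 1.00 ≈ 1
Step 5: The reaction is first order in C₂H₅Cl.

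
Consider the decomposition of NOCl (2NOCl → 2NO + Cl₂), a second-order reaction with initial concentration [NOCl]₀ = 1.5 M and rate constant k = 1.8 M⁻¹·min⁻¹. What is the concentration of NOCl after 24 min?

0.0228 M

Step 1: For a second-order reaction: 1/[NOCl] = 1/[NOCl]₀ + kt
Step 2: 1/[NOCl] = 1/1.5 + 1.8 × 24
Step 3: 1/[NOCl] = 0.6667 + 43.2 = 43.87
Step 4: [NOCl] = 1/43.87 = 0.0228 M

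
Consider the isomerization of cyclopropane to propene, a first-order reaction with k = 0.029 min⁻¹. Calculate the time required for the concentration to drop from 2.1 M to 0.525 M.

47.8 min

Step 1: For first-order: t = ln([cyclopropane]₀/[cyclopropane])/k
Step 2: t = ln(2.1/0.525)/0.029
Step 3: t = ln(4)/0.029
Step 4: t = 1.386/0.029 = 47.8 min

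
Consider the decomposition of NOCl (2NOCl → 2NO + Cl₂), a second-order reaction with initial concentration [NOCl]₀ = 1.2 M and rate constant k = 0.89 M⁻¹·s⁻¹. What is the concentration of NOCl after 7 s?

0.1416 M

Step 1: For a second-order reaction: 1/[NOCl] = 1/[NOCl]₀ + kt
Step 2: 1/[NOCl] = 1/1.2 + 0.89 × 7
Step 3: 1/[NOCl] = 0.8333 + 6.23 = 7.063
Step 4: [NOCl] = 1/7.063 = 0.1416 M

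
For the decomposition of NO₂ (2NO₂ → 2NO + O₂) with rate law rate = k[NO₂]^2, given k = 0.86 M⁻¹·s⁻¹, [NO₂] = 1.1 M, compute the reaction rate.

1.041 M/s

Step 1: Identify the rate law: rate = k[NO₂]^2
Step 2: Substitute values: rate = 0.86 × (1.1)^2
Step 3: Calculate: rate = 0.86 × 1.21 = 1.0406 M/s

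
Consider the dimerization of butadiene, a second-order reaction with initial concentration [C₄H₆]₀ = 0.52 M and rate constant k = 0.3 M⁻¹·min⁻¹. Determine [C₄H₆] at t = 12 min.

0.1811 M

Step 1: For a second-order reaction: 1/[C₄H₆] = 1/[C₄H₆]₀ + kt
Step 2: 1/[C₄H₆] = 1/0.52 + 0.3 × 12
Step 3: 1/[C₄H₆] = 1.923 + 3.6 = 5.523
Step 4: [C₄H₆] = 1/5.523 = 0.1811 M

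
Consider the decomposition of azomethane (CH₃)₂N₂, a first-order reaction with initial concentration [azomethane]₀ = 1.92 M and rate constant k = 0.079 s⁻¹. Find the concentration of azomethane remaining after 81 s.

0.003193 M

Step 1: For a first-order reaction: [azomethane] = [azomethane]₀ × e^(-kt)
Step 2: [azomethane] = 1.92 × e^(-0.079 × 81)
Step 3: [azomethane] = 1.92 × e^(-6.399)
Step 4: [azomethane] = 1.92 × 0.00166322 = 0.003193 M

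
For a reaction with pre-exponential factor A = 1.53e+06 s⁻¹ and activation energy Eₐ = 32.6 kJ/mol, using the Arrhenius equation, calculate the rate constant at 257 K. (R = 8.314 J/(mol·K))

3.62e-01 s⁻¹

Step 1: Use the Arrhenius equation: k = A × exp(-Eₐ/RT)
Step 2: Convert Eₐ to J/mol: 32.6 kJ/mol = 32600 J/mol
Step 3: Calculate the exponent: -Eₐ/(RT) = -32600/(8.314 × 257) = -15.25719
Step 4: k = 1.53e+06 × exp(-15.25719)
Step 5: k = 1.53e+06 × 2.36530e-07 = 3.6189e-01 s⁻¹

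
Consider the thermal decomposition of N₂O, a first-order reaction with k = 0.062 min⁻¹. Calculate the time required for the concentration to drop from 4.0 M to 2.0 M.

11.18 min

Step 1: For first-order: t = ln([N₂O]₀/[N₂O])/k
Step 2: t = ln(4.0/2.0)/0.062
Step 3: t = ln(2)/0.062
Step 4: t = 0.6931/0.062 = 11.18 min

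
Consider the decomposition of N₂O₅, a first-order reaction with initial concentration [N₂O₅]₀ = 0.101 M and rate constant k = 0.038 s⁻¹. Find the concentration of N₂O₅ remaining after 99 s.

0.002347 M

Step 1: For a first-order reaction: [N₂O₅] = [N₂O₅]₀ × e^(-kt)
Step 2: [N₂O₅] = 0.101 × e^(-0.038 × 99)
Step 3: [N₂O₅] = 0.101 × e^(-3.762)
Step 4: [N₂O₅] = 0.101 × 0.0232372 = 0.002347 M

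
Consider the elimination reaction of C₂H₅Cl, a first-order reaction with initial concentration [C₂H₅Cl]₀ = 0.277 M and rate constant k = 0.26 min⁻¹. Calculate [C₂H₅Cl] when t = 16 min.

0.004323 M

Step 1: For a first-order reaction: [C₂H₅Cl] = [C₂H₅Cl]₀ × e^(-kt)
Step 2: [C₂H₅Cl] = 0.277 × e^(-0.26 × 16)
Step 3: [C₂H₅Cl] = 0.277 × e^(-4.16)
Step 4: [C₂H₅Cl] = 0.277 × 0.0156076 = 0.004323 M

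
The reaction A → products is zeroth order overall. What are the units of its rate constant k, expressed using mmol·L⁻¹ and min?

mmol·L⁻¹·min⁻¹

Step 1: For overall order n, rate = k × (concentration)^n.
Step 2: Rate has units mmol·L⁻¹·min⁻¹; concentration term has units (mmol·L⁻¹)^0.
Step 3: k = rate / (concentration)^n, so units of k = (mmol·L⁻¹)^(1-0)·min⁻¹ = mmol·L⁻¹·min⁻¹.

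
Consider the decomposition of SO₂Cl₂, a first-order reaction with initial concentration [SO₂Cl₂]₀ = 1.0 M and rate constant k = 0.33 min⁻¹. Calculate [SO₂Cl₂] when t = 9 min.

0.0513 M

Step 1: For a first-order reaction: [SO₂Cl₂] = [SO₂Cl₂]₀ × e^(-kt)
Step 2: [SO₂Cl₂] = 1.0 × e^(-0.33 × 9)
Step 3: [SO₂Cl₂] = 1.0 × e^(-2.97)
Step 4: [SO₂Cl₂] = 1.0 × 0.0513033 = 0.0513 M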